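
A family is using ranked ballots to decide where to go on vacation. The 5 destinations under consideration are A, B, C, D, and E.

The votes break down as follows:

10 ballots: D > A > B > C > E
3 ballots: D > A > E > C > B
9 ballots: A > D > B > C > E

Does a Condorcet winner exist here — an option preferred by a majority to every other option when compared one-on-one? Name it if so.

Head-to-head results (22 voters total):
A vs B: A wins 22–0.
A vs C: A wins 22–0.
A vs D: D wins 13–9.
A vs E: A wins 22–0.
B vs C: B wins 19–3.
B vs D: D wins 22–0.
B vs E: B wins 19–3.
C vs D: D wins 22–0.
C vs E: C wins 19–3.
D vs E: D wins 22–0.
D beats each rival — A (13–9), B (22–0), C (22–0), E (22–0) — so D is the Condorcet winner.

D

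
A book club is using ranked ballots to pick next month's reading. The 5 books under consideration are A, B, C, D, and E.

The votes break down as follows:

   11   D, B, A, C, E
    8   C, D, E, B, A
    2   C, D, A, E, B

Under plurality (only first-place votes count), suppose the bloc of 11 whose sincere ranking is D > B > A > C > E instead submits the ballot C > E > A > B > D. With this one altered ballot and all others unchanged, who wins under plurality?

First-place totals with the altered ballot: A 0, B 0, C 21, D 0, E 0.
The switch changes the winner from D to C.

C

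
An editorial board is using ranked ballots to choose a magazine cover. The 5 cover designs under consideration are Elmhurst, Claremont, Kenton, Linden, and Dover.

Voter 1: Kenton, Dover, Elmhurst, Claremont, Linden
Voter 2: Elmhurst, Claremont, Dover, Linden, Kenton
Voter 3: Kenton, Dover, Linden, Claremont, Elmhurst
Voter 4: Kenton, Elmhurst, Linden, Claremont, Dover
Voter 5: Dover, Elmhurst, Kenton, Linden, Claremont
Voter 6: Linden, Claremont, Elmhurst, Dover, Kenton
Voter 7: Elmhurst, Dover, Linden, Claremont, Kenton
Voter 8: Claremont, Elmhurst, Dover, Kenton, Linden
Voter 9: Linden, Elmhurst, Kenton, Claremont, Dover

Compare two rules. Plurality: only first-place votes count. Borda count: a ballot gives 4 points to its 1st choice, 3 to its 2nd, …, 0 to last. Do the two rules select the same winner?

No

Plurality first-place counts: Elmhurst 2, Claremont 1, Kenton 3, Linden 2, Dover 1 → Kenton.
Borda totals: Elmhurst 24, Claremont 15, Kenton 17, Linden 16, Dover 18 → Elmhurst.
The two rules disagree: plurality picks Kenton, Borda picks Elmhurst.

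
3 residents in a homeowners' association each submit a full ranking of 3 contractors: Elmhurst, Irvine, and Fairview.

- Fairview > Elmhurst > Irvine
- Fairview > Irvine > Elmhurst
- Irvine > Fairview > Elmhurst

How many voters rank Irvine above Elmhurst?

2

Ballots ranking Irvine above Elmhurst: 2.
Ballots ranking Elmhurst above Irvine: 1.
So 2 of 3 voters prefer Irvine to Elmhurst.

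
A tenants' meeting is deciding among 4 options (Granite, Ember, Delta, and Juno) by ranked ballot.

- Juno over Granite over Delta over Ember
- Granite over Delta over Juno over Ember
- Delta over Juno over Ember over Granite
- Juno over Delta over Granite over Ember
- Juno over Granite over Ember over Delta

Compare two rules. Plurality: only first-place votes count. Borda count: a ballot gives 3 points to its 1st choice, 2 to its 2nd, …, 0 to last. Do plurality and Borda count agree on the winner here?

Plurality first-place counts: Granite 1, Ember 0, Delta 1, Juno 3 → Juno.
Borda totals: Granite 8, Ember 2, Delta 8, Juno 12 → Juno.
The two rules agree on Juno.

Yes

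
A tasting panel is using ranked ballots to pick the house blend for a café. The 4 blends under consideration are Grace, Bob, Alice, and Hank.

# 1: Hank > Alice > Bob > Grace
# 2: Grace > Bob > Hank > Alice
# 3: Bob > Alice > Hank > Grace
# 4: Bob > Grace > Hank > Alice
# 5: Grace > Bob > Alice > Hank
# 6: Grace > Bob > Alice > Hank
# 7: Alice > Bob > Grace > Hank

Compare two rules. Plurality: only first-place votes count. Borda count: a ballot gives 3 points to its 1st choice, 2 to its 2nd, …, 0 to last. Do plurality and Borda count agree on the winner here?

Plurality first-place counts: Grace 3, Bob 2, Alice 1, Hank 1 → Grace.
Borda totals: Grace 12, Bob 15, Alice 9, Hank 6 → Bob.
The two rules disagree: plurality picks Grace, Borda picks Bob.

No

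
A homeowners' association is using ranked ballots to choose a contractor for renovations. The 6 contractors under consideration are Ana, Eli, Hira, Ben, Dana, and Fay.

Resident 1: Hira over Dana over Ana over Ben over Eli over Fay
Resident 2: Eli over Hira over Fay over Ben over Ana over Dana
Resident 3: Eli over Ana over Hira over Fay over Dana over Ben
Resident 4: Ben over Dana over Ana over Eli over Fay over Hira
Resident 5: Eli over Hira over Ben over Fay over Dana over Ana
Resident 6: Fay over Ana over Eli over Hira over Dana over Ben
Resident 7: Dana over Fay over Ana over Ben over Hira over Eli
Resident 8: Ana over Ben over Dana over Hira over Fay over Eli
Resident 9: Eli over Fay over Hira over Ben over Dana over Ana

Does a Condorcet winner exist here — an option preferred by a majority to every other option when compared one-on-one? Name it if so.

Head-to-head results (9 voters total):
Ana vs Eli: Ana wins 5–4.
Ana vs Hira: Ana wins 5–4.
Ana vs Ben: Ana wins 5–4.
Ana vs Dana: Dana wins 5–4.
Ana vs Fay: Fay wins 5–4.
Eli vs Hira: Eli wins 6–3.
Eli vs Ben: Eli wins 5–4.
Eli vs Dana: Eli wins 5–4.
Eli vs Fay: Eli wins 6–3.
Hira vs Ben: Hira wins 6–3.
Hira vs Dana: Hira wins 6–3.
Hira vs Fay: Hira wins 5–4.
Ben vs Dana: Ben wins 5–4.
Ben vs Fay: Fay wins 5–4.
Dana vs Fay: Fay wins 5–4.
No candidate beats all others: Ana beats Eli beats Dana beats Ana, a majority cycle.

No Condorcet winner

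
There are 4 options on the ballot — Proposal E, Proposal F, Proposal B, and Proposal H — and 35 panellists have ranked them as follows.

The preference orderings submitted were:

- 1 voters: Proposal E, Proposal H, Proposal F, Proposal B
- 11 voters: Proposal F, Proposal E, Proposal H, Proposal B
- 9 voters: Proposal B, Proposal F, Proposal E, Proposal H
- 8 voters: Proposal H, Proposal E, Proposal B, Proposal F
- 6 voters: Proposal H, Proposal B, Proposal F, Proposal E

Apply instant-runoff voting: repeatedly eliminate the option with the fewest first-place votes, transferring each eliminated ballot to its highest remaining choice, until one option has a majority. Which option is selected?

Proposal F

Round 1: Proposal H 14, Proposal F 11, Proposal B 9, Proposal E 1. Proposal E has the fewest and is eliminated.
Round 2: Proposal H 15, Proposal F 11, Proposal B 9. Proposal B has the fewest and is eliminated.
Round 3: Proposal F 20, Proposal H 15. Proposal F has a majority.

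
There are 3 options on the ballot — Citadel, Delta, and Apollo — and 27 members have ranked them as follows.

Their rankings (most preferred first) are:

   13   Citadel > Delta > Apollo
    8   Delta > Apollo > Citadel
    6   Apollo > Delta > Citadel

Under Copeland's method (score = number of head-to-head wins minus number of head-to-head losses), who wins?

Pairwise results:
  Citadel vs Delta: Delta wins 14–13.
  Citadel vs Apollo: Apollo wins 14–13.
  Delta vs Apollo: Delta wins 21–6.
Copeland scores (wins − losses):
  Citadel: 0 − 2 = -2
  Delta: 2 − 0 = 2
  Apollo: 1 − 1 = 0
Delta has the best Copeland score.

Delta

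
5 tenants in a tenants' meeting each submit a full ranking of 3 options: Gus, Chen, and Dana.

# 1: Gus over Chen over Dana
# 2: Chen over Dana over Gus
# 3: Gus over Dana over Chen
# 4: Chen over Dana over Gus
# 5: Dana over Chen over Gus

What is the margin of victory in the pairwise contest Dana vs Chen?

1

Ballots ranking Dana above Chen: 2.
Ballots ranking Chen above Dana: 3.
Chen wins 3–2, a margin of 1.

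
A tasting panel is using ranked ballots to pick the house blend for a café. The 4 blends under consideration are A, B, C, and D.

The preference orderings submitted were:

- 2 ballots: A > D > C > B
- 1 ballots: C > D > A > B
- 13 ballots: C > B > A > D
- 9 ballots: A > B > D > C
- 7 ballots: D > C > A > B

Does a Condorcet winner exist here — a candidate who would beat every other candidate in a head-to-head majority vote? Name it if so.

Head-to-head results (32 voters total):
A vs B: A wins 19–13.
A vs C: C wins 21–11.
A vs D: A wins 24–8.
B vs C: C wins 23–9.
B vs D: B wins 22–10.
C vs D: D wins 18–14.
No candidate beats all others: A beats D beats C beats A, a majority cycle.

None — there is no Condorcet winner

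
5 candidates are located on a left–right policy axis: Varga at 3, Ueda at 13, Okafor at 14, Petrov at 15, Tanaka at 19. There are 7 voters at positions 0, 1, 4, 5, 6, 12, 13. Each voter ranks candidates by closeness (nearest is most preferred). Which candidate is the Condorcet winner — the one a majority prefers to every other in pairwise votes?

Varga

With single-peaked preferences on a line, the Condorcet winner is the candidate closest to the median voter.
The median voter (position 5) is closest to Varga at 3.
Check: Varga vs Tanaka — voters closer to Varga: 5 of 7.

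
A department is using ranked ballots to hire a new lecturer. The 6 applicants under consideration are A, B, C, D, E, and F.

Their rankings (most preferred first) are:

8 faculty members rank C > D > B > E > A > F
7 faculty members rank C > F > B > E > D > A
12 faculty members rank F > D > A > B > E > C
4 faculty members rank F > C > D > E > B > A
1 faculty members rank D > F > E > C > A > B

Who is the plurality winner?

First-place vote totals:
  A: 0
  B: 0
  C: 15
  D: 1
  E: 0
  F: 16
F has the most first-place votes.

F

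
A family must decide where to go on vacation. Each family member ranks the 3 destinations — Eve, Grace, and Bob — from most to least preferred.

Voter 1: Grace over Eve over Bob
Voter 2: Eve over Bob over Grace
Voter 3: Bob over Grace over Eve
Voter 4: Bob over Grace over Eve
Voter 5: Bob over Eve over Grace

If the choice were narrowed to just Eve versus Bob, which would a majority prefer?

Ballots ranking Eve above Bob: 2.
Ballots ranking Bob above Eve: 3.
Bob wins the head-to-head, 3–2.

Bob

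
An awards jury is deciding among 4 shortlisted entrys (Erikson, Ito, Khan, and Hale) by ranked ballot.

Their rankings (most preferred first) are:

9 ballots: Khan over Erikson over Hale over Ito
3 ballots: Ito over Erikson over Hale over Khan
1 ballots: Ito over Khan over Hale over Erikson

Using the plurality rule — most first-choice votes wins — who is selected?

Khan

First-place vote totals:
  Erikson: 0
  Ito: 4
  Khan: 9
  Hale: 0
Khan has the most first-place votes.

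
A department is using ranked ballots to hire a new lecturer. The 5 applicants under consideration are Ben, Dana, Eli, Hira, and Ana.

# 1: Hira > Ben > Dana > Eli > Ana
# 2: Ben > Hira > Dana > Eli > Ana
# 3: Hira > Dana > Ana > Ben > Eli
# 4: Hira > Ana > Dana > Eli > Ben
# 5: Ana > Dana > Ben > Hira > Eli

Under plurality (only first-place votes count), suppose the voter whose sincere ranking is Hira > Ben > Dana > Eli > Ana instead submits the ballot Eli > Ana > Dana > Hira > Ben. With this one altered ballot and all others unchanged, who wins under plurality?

Hira

First-place totals with the altered ballot: Ben 1, Dana 0, Eli 1, Hira 2, Ana 1.
The winner is unchanged: still Hira.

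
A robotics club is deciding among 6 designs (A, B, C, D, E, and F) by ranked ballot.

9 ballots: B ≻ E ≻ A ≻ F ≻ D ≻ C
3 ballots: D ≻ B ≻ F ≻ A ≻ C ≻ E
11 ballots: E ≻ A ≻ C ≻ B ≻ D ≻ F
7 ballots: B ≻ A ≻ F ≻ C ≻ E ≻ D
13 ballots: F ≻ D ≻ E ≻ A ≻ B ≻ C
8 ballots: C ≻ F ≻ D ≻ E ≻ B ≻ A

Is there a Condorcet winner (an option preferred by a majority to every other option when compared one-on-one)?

No

Head-to-head results (51 voters total):
A vs B: B wins 27–24.
A vs C: A wins 43–8.
A vs D: A wins 27–24.
A vs E: E wins 41–10.
A vs F: A wins 27–24.
B vs C: B wins 32–19.
B vs D: B wins 27–24.
B vs E: E wins 32–19.
B vs F: B wins 30–21.
C vs D: C wins 26–25.
C vs E: E wins 33–18.
C vs F: F wins 32–19.
D vs E: E wins 27–24.
D vs F: F wins 37–14.
E vs F: F wins 31–20.
No candidate beats all others: A beats F beats E beats A, a majority cycle.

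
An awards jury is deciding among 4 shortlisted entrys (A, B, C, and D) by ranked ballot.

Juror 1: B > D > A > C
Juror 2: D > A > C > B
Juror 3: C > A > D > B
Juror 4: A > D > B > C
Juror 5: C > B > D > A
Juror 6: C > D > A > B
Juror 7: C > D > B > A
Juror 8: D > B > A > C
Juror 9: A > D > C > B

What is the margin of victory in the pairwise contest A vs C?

1

Ballots ranking A above C: 5.
Ballots ranking C above A: 4.
A wins 5–4, a margin of 1.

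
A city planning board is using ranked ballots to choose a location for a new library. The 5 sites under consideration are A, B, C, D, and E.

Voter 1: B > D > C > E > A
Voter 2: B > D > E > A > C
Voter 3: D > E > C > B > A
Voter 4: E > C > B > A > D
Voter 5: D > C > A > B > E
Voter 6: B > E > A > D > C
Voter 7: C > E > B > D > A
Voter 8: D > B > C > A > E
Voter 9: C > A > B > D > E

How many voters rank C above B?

Ballots ranking C above B: 5.
Ballots ranking B above C: 4.
So 5 of 9 voters prefer C to B.

5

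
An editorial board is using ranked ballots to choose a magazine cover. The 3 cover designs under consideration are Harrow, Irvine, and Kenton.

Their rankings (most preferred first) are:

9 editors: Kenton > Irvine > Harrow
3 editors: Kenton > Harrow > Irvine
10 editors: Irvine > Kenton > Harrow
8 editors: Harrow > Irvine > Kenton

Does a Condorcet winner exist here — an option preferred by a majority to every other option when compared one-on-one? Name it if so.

Head-to-head results (30 voters total):
Harrow vs Irvine: Irvine wins 19–11.
Harrow vs Kenton: Kenton wins 22–8.
Irvine vs Kenton: Irvine wins 18–12.
Irvine beats each rival — Harrow (19–11), Kenton (18–12) — so Irvine is the Condorcet winner.

Irvine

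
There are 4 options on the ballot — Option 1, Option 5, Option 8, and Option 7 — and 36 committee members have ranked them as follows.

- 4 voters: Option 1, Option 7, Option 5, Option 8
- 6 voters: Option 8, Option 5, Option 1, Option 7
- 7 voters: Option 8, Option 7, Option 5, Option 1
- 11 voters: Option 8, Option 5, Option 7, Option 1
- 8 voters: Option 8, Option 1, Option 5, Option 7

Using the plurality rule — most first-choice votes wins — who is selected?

First-place vote totals:
  Option 1: 4
  Option 5: 0
  Option 8: 32
  Option 7: 0
Option 8 has the most first-place votes.

Option 8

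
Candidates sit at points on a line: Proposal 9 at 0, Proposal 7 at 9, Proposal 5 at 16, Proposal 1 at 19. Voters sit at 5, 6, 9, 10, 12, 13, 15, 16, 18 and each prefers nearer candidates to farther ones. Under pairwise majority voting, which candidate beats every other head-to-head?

Proposal 7

With single-peaked preferences on a line, the Condorcet winner is the candidate closest to the median voter.
The median voter (position 12) is closest to Proposal 7 at 9.
Check: Proposal 7 vs Proposal 5 — voters closer to Proposal 7: 5 of 9.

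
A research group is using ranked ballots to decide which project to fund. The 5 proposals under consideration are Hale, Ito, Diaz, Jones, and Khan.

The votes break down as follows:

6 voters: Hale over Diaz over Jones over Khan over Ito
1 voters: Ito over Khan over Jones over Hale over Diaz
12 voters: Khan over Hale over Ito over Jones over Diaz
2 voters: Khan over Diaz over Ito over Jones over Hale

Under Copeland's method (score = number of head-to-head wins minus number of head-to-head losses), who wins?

Pairwise results:
  Hale vs Ito: Hale wins 18–3.
  Hale vs Diaz: Hale wins 19–2.
  Hale vs Jones: Hale wins 18–3.
  Hale vs Khan: Khan wins 15–6.
  Ito vs Diaz: Ito wins 13–8.
  Ito vs Jones: Ito wins 15–6.
  Ito vs Khan: Khan wins 20–1.
  Diaz vs Jones: Jones wins 13–8.
  Diaz vs Khan: Khan wins 15–6.
  Jones vs Khan: Khan wins 15–6.
Copeland scores (wins − losses):
  Hale: 3 − 1 = 2
  Ito: 2 − 2 = 0
  Diaz: 0 − 4 = -4
  Jones: 1 − 3 = -2
  Khan: 4 − 0 = 4
Khan has the best Copeland score.

Khan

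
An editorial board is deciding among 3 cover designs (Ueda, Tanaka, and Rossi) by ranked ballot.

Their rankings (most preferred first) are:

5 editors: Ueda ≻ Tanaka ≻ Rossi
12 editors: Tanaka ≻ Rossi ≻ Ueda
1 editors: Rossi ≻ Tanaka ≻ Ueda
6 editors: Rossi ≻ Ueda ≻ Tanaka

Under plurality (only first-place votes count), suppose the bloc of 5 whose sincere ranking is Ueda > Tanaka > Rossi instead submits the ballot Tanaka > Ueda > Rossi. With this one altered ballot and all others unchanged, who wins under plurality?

First-place totals with the altered ballot: Ueda 0, Tanaka 17, Rossi 7.
The winner is unchanged: still Tanaka.

Tanaka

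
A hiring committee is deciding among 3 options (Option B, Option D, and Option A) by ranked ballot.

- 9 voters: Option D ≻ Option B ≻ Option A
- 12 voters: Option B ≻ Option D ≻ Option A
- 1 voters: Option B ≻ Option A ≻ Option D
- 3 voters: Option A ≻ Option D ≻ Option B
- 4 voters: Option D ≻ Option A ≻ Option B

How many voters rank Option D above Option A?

Ballots ranking Option D above Option A: 9+12+4 = 25.
Ballots ranking Option A above Option D: 1+3 = 4.
So 25 of 29 voters prefer Option D to Option A.

25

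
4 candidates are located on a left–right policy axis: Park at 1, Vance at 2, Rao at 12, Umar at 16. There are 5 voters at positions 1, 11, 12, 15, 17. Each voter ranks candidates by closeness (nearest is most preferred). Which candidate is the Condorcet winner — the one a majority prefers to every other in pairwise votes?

Rao

With single-peaked preferences on a line, the Condorcet winner is the candidate closest to the median voter.
The median voter (position 12) is closest to Rao at 12.
Check: Rao vs Park — voters closer to Rao: 4 of 5.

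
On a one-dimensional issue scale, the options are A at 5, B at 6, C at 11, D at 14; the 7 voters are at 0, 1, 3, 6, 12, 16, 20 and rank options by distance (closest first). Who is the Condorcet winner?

B

With single-peaked preferences on a line, the Condorcet winner is the candidate closest to the median voter.
The median voter (position 6) is closest to B at 6.
Check: B vs D — voters closer to B: 4 of 7.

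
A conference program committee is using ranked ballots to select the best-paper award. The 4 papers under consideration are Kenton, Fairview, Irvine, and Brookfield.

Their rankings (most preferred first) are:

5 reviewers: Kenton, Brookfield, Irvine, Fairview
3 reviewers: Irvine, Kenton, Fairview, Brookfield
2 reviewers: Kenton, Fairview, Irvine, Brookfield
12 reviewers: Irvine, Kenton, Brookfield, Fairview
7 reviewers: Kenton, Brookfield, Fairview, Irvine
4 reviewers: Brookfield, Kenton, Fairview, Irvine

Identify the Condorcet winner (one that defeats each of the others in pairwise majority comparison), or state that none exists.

Kenton

Head-to-head results (33 voters total):
Kenton vs Fairview: Kenton wins 33–0.
Kenton vs Irvine: Kenton wins 18–15.
Kenton vs Brookfield: Kenton wins 29–4.
Fairview vs Irvine: Irvine wins 20–13.
Fairview vs Brookfield: Brookfield wins 28–5.
Irvine vs Brookfield: Irvine wins 17–16.
Kenton beats each rival — Fairview (33–0), Irvine (18–15), Brookfield (29–4) — so Kenton is the Condorcet winner.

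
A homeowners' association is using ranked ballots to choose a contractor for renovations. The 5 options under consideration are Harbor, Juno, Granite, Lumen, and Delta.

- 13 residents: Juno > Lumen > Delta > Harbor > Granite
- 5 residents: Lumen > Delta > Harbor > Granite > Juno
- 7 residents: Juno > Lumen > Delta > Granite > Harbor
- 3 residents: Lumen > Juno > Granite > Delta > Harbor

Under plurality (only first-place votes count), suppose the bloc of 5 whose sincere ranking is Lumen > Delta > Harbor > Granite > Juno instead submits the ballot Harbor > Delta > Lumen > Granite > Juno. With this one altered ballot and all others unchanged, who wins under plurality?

First-place totals with the altered ballot: Harbor 5, Juno 20, Granite 0, Lumen 3, Delta 0.
The winner is unchanged: still Juno.

Juno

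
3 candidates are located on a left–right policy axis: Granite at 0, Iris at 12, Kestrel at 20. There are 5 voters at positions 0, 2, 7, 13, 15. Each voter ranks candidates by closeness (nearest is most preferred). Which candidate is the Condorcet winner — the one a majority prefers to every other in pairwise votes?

With single-peaked preferences on a line, the Condorcet winner is the candidate closest to the median voter.
The median voter (position 7) is closest to Iris at 12.
Check: Iris vs Granite — voters closer to Iris: 3 of 5.

Iris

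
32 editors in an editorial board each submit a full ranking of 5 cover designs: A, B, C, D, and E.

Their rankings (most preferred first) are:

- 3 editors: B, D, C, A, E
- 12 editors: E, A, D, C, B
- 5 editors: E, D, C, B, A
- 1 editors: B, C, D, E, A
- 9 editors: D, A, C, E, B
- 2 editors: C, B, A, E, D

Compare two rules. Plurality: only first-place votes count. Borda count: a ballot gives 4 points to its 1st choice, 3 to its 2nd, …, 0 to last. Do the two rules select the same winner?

No

Plurality first-place counts: A 0, B 4, C 2, D 9, E 17 → E.
Borda totals: A 70, B 27, C 57, D 86, E 80 → D.
The two rules disagree: plurality picks E, Borda picks D.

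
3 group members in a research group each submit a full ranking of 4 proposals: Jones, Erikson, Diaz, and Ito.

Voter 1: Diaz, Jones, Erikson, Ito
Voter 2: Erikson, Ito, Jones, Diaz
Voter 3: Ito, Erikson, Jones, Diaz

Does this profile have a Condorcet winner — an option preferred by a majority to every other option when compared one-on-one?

Yes

Head-to-head results (3 voters total):
Jones vs Erikson: Erikson wins 2–1.
Jones vs Diaz: Jones wins 2–1.
Jones vs Ito: Ito wins 2–1.
Erikson vs Diaz: Erikson wins 2–1.
Erikson vs Ito: Erikson wins 2–1.
Diaz vs Ito: Ito wins 2–1.
Erikson beats each rival — Jones (2–1), Diaz (2–1), Ito (2–1) — so Erikson is the Condorcet winner.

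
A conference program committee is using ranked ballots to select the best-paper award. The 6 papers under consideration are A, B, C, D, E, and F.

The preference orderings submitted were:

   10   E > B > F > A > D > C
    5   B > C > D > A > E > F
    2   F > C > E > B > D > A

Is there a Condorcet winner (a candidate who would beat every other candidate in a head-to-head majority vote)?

Head-to-head results (17 voters total):
A vs B: B wins 17–0.
A vs C: A wins 10–7.
A vs D: A wins 10–7.
A vs E: E wins 12–5.
A vs F: F wins 12–5.
B vs C: B wins 15–2.
B vs D: B wins 17–0.
B vs E: E wins 12–5.
B vs F: B wins 15–2.
C vs D: D wins 10–7.
C vs E: E wins 10–7.
C vs F: F wins 12–5.
D vs E: E wins 12–5.
D vs F: F wins 12–5.
E vs F: E wins 15–2.
E beats each rival — A (12–5), B (12–5), C (10–7), D (12–5), F (15–2) — so E is the Condorcet winner.

Yes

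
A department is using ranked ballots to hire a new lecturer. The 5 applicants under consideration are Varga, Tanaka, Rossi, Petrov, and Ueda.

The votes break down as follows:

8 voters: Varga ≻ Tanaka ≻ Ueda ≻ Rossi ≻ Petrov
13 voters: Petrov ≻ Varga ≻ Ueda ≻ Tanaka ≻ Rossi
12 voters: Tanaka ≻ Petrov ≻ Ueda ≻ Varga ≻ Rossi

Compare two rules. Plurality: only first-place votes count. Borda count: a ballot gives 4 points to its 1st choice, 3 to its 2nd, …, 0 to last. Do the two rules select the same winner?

Yes

Plurality first-place counts: Varga 8, Tanaka 12, Rossi 0, Petrov 13, Ueda 0 → Petrov.
Borda totals: Varga 83, Tanaka 85, Rossi 8, Petrov 88, Ueda 66 → Petrov.
The two rules agree on Petrov.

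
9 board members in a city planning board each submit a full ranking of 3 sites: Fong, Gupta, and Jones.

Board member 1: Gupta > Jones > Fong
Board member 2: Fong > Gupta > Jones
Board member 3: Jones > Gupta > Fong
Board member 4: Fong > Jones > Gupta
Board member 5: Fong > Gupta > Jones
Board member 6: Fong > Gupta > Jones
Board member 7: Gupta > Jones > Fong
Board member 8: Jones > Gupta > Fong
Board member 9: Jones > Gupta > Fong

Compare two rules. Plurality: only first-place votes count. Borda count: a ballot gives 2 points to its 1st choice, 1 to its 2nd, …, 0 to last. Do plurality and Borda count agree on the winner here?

Plurality first-place counts: Fong 4, Gupta 2, Jones 3 → Fong.
Borda totals: Fong 8, Gupta 10, Jones 9 → Gupta.
The two rules disagree: plurality picks Fong, Borda picks Gupta.

No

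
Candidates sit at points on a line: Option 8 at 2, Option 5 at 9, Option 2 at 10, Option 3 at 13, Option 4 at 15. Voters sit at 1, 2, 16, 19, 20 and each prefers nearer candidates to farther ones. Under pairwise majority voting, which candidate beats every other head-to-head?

With single-peaked preferences on a line, the Condorcet winner is the candidate closest to the median voter.
The median voter (position 16) is closest to Option 4 at 15.
Check: Option 4 vs Option 8 — voters closer to Option 4: 3 of 5.

Option 4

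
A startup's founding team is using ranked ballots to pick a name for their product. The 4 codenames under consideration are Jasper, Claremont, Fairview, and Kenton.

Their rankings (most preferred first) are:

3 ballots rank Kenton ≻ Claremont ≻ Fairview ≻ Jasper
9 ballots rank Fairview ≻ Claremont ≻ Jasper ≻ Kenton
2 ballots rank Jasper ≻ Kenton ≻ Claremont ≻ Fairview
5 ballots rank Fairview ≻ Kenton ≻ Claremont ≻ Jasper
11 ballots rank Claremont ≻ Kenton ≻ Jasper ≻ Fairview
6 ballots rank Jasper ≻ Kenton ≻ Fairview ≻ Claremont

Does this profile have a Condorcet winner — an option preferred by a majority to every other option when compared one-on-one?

Head-to-head results (36 voters total):
Jasper vs Claremont: Claremont wins 28–8.
Jasper vs Fairview: Jasper wins 19–17.
Jasper vs Kenton: Kenton wins 19–17.
Claremont vs Fairview: Fairview wins 20–16.
Claremont vs Kenton: Claremont wins 20–16.
Fairview vs Kenton: Kenton wins 22–14.
No candidate beats all others: Jasper beats Fairview beats Claremont beats Jasper, a majority cycle.

No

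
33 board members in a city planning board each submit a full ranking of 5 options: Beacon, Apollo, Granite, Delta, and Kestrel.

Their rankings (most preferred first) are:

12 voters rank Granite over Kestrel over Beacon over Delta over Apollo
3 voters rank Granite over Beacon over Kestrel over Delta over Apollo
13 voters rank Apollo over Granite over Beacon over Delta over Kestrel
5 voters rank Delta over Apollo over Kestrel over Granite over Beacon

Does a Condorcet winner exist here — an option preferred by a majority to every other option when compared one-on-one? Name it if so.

No Condorcet winner

Head-to-head results (33 voters total):
Beacon vs Apollo: Apollo wins 18–15.
Beacon vs Granite: Granite wins 33–0.
Beacon vs Delta: Beacon wins 28–5.
Beacon vs Kestrel: Kestrel wins 17–16.
Apollo vs Granite: Apollo wins 18–15.
Apollo vs Delta: Delta wins 20–13.
Apollo vs Kestrel: Apollo wins 18–15.
Granite vs Delta: Granite wins 28–5.
Granite vs Kestrel: Granite wins 28–5.
Delta vs Kestrel: Delta wins 18–15.
No candidate beats all others: Beacon beats Delta beats Apollo beats Beacon, a majority cycle.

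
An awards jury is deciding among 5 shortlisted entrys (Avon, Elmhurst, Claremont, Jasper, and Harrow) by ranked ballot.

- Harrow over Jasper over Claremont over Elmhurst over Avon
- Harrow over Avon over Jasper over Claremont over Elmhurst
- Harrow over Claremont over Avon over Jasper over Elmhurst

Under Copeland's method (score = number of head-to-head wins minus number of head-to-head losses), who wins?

Pairwise results:
  Avon vs Elmhurst: Avon wins 2–1.
  Avon vs Claremont: Claremont wins 2–1.
  Avon vs Jasper: Avon wins 2–1.
  Avon vs Harrow: Harrow wins 3–0.
  Elmhurst vs Claremont: Claremont wins 3–0.
  Elmhurst vs Jasper: Jasper wins 3–0.
  Elmhurst vs Harrow: Harrow wins 3–0.
  Claremont vs Jasper: Jasper wins 2–1.
  Claremont vs Harrow: Harrow wins 3–0.
  Jasper vs Harrow: Harrow wins 3–0.
Copeland scores (wins − losses):
  Avon: 2 − 2 = 0
  Elmhurst: 0 − 4 = -4
  Claremont: 2 − 2 = 0
  Jasper: 2 − 2 = 0
  Harrow: 4 − 0 = 4
Harrow has the best Copeland score.

Harrow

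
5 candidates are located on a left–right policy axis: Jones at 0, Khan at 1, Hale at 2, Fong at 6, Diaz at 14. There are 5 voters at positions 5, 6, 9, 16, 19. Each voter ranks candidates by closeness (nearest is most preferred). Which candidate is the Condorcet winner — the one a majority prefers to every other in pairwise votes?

Fong

With single-peaked preferences on a line, the Condorcet winner is the candidate closest to the median voter.
The median voter (position 9) is closest to Fong at 6.
Check: Fong vs Khan — voters closer to Fong: 5 of 5.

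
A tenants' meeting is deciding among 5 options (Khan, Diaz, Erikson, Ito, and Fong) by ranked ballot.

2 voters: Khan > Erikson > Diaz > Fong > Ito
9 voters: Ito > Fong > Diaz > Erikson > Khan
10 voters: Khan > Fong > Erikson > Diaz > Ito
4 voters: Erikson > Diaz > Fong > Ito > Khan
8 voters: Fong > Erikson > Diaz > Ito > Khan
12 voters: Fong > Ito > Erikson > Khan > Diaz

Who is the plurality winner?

First-place vote totals:
  Khan: 12
  Diaz: 0
  Erikson: 4
  Ito: 9
  Fong: 20
Fong has the most first-place votes.

Fong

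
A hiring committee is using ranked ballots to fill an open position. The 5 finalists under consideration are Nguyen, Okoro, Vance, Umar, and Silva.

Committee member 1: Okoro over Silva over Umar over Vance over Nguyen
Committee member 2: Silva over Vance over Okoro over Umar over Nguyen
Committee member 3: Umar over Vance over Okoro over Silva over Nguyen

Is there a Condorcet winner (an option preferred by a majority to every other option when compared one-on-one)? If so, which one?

Head-to-head results (3 voters total):
Nguyen vs Okoro: Okoro wins 3–0.
Nguyen vs Vance: Vance wins 3–0.
Nguyen vs Umar: Umar wins 3–0.
Nguyen vs Silva: Silva wins 3–0.
Okoro vs Vance: Vance wins 2–1.
Okoro vs Umar: Okoro wins 2–1.
Okoro vs Silva: Okoro wins 2–1.
Vance vs Umar: Umar wins 2–1.
Vance vs Silva: Silva wins 2–1.
Umar vs Silva: Silva wins 2–1.
No candidate beats all others: Okoro beats Umar beats Vance beats Okoro, a majority cycle.

No Condorcet winner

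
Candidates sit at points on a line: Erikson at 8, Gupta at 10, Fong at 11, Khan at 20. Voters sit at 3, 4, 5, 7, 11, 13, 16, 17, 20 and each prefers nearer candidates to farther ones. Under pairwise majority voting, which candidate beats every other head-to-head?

With single-peaked preferences on a line, the Condorcet winner is the candidate closest to the median voter.
The median voter (position 11) is closest to Fong at 11.
Check: Fong vs Erikson — voters closer to Fong: 5 of 9.

Fong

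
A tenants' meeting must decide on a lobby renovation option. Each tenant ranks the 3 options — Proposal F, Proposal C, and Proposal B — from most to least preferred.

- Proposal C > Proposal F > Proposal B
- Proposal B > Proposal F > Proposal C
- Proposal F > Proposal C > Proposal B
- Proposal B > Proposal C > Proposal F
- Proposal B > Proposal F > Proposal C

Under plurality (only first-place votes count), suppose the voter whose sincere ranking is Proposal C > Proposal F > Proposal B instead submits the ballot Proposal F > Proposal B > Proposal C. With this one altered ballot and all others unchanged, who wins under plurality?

First-place totals with the altered ballot: Proposal F 2, Proposal C 0, Proposal B 3.
The winner is unchanged: still Proposal B.

Proposal B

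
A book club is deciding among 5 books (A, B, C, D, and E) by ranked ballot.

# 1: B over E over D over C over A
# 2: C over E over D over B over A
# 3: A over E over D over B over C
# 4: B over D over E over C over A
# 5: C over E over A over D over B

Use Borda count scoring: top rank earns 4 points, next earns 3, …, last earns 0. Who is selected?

E

Borda scores:
  A: 0 + 0 + 4 + 0 + 2 = 6
  B: 4 + 1 + 1 + 4 + 0 = 10
  C: 1 + 4 + 0 + 1 + 4 = 10
  D: 2 + 2 + 2 + 3 + 1 = 10
  E: 3 + 3 + 3 + 2 + 3 = 14
E has the highest total.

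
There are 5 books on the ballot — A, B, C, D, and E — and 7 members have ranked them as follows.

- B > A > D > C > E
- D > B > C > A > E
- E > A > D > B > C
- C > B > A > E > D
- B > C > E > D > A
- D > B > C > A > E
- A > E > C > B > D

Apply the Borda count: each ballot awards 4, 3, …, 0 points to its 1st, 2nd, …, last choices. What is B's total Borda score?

Borda scores:
  A: 3 + 1 + 3 + 2 + 0 + 1 + 4 = 14
  B: 4 + 3 + 1 + 3 + 4 + 3 + 1 = 19
  C: 1 + 2 + 0 + 4 + 3 + 2 + 2 = 14
  D: 2 + 4 + 2 + 0 + 1 + 4 + 0 = 13
  E: 0 + 0 + 4 + 1 + 2 + 0 + 3 = 10

19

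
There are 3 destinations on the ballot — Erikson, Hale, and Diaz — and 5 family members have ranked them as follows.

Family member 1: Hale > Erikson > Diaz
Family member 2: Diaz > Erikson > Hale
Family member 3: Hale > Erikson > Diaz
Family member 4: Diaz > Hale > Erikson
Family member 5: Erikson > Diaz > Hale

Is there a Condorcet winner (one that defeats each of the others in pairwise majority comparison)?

No

Head-to-head results (5 voters total):
Erikson vs Hale: Hale wins 3–2.
Erikson vs Diaz: Erikson wins 3–2.
Hale vs Diaz: Diaz wins 3–2.
No candidate beats all others: Erikson beats Diaz beats Hale beats Erikson, a majority cycle.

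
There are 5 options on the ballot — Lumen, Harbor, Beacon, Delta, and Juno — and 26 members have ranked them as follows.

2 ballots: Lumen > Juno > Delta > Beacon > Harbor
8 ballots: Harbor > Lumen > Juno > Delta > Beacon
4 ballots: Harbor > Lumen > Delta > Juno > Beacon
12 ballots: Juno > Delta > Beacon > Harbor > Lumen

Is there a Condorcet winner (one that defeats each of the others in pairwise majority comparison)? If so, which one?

Head-to-head results (26 voters total):
Lumen vs Harbor: Harbor wins 24–2.
Lumen vs Beacon: Lumen wins 14–12.
Lumen vs Delta: Lumen wins 14–12.
Lumen vs Juno: Lumen wins 14–12.
Harbor vs Beacon: Beacon wins 14–12.
Harbor vs Delta: Delta wins 14–12.
Harbor vs Juno: Juno wins 14–12.
Beacon vs Delta: Delta wins 26–0.
Beacon vs Juno: Juno wins 26–0.
Delta vs Juno: Juno wins 22–4.
No candidate beats all others: Lumen beats Beacon beats Harbor beats Lumen, a majority cycle.

None — there is no Condorcet winner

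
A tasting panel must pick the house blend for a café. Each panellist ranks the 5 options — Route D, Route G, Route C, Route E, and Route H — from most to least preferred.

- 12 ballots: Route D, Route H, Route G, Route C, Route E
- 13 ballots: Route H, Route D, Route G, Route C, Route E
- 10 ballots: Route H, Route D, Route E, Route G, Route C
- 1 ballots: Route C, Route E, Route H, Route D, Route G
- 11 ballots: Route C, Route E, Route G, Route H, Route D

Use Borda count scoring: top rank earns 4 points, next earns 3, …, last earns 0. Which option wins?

Borda scores:
  Route D: 12·4 + 13·3 + 10·3 + 1 + 11·0 = 118
  Route G: 12·2 + 13·2 + 10·1 + 0 + 11·2 = 82
  Route C: 12·1 + 13·1 + 10·0 + 4 + 11·4 = 73
  Route E: 12·0 + 13·0 + 10·2 + 3 + 11·3 = 56
  Route H: 12·3 + 13·4 + 10·4 + 2 + 11·1 = 141
Route H has the highest total.

Route H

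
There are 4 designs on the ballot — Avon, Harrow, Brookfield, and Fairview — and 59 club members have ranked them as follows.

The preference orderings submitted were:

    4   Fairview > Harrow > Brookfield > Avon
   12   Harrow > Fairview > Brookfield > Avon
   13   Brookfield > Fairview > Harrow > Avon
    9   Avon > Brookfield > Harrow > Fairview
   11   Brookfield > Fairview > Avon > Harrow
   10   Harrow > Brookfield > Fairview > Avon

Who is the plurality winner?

Brookfield

First-place vote totals:
  Avon: 9
  Harrow: 22
  Brookfield: 24
  Fairview: 4
Brookfield has the most first-place votes.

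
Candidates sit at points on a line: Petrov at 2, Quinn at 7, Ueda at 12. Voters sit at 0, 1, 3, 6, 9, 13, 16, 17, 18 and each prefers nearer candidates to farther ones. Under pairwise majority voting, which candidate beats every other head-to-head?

Quinn

With single-peaked preferences on a line, the Condorcet winner is the candidate closest to the median voter.
The median voter (position 9) is closest to Quinn at 7.
Check: Quinn vs Ueda — voters closer to Quinn: 5 of 9.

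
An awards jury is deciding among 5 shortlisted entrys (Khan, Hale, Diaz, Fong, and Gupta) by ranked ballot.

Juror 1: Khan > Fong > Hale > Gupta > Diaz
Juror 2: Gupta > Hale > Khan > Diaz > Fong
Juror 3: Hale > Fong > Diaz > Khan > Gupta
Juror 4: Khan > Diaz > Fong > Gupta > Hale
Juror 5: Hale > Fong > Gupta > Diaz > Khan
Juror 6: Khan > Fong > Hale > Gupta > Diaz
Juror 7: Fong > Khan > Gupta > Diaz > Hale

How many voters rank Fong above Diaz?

5

Ballots ranking Fong above Diaz: 5.
Ballots ranking Diaz above Fong: 2.
So 5 of 7 voters prefer Fong to Diaz.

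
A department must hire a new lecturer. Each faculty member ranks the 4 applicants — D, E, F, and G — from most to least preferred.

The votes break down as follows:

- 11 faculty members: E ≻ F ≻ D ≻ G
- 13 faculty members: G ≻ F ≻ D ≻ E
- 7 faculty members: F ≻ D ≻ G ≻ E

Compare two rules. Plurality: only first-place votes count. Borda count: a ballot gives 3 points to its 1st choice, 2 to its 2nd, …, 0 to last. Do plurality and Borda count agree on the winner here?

Plurality first-place counts: D 0, E 11, F 7, G 13 → G.
Borda totals: D 38, E 33, F 69, G 46 → F.
The two rules disagree: plurality picks G, Borda picks F.

No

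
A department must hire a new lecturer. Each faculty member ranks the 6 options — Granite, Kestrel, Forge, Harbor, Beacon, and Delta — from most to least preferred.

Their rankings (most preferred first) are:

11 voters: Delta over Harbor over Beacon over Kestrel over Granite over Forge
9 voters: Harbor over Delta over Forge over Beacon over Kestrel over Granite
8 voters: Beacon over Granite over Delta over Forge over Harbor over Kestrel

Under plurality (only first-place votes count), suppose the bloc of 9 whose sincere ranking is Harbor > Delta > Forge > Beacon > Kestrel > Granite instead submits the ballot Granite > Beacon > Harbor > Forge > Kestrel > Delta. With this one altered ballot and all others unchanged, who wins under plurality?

Delta

First-place totals with the altered ballot: Granite 9, Kestrel 0, Forge 0, Harbor 0, Beacon 8, Delta 11.
The winner is unchanged: still Delta.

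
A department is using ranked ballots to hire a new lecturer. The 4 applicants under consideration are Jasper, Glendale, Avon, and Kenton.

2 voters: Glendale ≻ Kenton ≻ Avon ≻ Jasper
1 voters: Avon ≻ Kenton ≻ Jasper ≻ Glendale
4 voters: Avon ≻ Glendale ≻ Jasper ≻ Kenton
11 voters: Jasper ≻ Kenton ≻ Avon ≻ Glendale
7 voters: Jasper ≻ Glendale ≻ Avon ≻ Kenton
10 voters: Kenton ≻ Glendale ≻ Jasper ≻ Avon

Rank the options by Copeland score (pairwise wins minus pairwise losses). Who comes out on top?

Pairwise results:
  Jasper vs Glendale: Jasper wins 19–16.
  Jasper vs Avon: Jasper wins 28–7.
  Jasper vs Kenton: Jasper wins 22–13.
  Glendale vs Avon: Glendale wins 19–16.
  Glendale vs Kenton: Kenton wins 22–13.
  Avon vs Kenton: Kenton wins 23–12.
Copeland scores (wins − losses):
  Jasper: 3 − 0 = 3
  Glendale: 1 − 2 = -1
  Avon: 0 − 3 = -3
  Kenton: 2 − 1 = 1
Jasper has the best Copeland score.

Jasper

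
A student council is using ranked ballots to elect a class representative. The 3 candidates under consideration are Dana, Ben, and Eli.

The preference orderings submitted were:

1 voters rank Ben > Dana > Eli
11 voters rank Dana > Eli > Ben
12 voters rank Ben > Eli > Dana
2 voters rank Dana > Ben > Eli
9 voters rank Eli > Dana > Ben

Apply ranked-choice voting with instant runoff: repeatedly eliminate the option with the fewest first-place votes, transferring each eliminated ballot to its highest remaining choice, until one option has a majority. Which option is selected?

Dana

Round 1: Dana 13, Ben 13, Eli 9. Eli has the fewest and is eliminated.
Round 2: Dana 22, Ben 13. Dana has a majority.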